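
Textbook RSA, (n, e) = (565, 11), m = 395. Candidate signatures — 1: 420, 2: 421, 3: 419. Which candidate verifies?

1

Candidate 1: Squares mod 565: 420^1≡420, 420^2≡120, 420^4≡275, 420^8≡480; 11 = 8 + 2 + 1, so 420^11 ≡ 480·120·420 ≡ 395 (mod 565)
  → matches m = 395
Candidate 2: Squares mod 565: 421^1≡421, 421^2≡396, 421^4≡311, 421^8≡106; 11 = 8 + 2 + 1, so 421^11 ≡ 106·396·421 ≡ 391 (mod 565)
Candidate 3: Squares mod 565: 419^1≡419, 419^2≡411, 419^4≡551, 419^8≡196; 11 = 8 + 2 + 1, so 419^11 ≡ 196·411·419 ≡ 429 (mod 565)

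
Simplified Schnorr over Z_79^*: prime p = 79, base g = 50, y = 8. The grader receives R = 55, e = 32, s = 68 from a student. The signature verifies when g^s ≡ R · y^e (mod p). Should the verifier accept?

accept

g^s mod p:
50^2 = 2500 ≡ 51
50^4 ≡ 51^2 = 2601 ≡ 73
50^8 ≡ 73^2 = 5329 ≡ 36
50^16 ≡ 36^2 = 1296 ≡ 32
50^32 ≡ 32^2 = 1024 ≡ 76
50^64 ≡ 76^2 = 5776 ≡ 9
68 = 64 + 4, so 50^68 ≡ 9·73 ≡ 25 (mod 79)
R · y^e mod p:
8^2 = 64
8^4 ≡ 64^2 = 4096 ≡ 67
8^8 ≡ 67^2 = 4489 ≡ 65
8^16 ≡ 65^2 = 4225 ≡ 38
8^32 ≡ 38^2 = 1444 ≡ 22
55·22 = 1210 ≡ 25 (mod 79)
25 ≡ 25 (mod 79); signature holds.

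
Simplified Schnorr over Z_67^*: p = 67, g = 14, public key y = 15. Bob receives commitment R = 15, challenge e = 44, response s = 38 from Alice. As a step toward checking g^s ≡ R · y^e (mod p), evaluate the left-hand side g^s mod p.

14^2 = 196 ≡ 62
14^4 ≡ 62^2 = 3844 ≡ 25
14^8 ≡ 25^2 = 625 ≡ 22
14^16 ≡ 22^2 = 484 ≡ 15
14^32 ≡ 15^2 = 225 ≡ 24
38 = 32 + 4 + 2, so 14^38 ≡ 24·25·62 ≡ 15 (mod 67)

15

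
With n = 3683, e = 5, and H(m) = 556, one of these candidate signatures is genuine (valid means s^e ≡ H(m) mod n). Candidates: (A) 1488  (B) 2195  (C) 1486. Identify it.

Candidate A: Squares mod 3683: 1488^1≡1488, 1488^2≡661, 1488^4≡2327; 5 = 4 + 1, so 1488^5 ≡ 2327·1488 ≡ 556 (mod 3683)
  → matches H(m) = 556
Candidate B: Squares mod 3683: 2195^1≡2195, 2195^2≡661, 2195^4≡2327; 5 = 4 + 1, so 2195^5 ≡ 2327·2195 ≡ 3127 (mod 3683)
Candidate C: Squares mod 3683: 1486^1≡1486, 1486^2≡2079, 1486^4≡2082; 5 = 4 + 1, so 1486^5 ≡ 2082·1486 ≡ 132 (mod 3683)

A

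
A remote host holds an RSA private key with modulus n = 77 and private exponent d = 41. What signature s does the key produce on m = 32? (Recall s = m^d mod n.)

65

m^2 ≡ 32^2 = 1024 ≡ 23
m^4 ≡ 23^2 = 529 ≡ 67
m^8 ≡ 67^2 = 4489 ≡ 23
m^16 ≡ 23^2 = 529 ≡ 67
m^32 ≡ 67^2 = 4489 ≡ 23
41 = 32 + 8 + 1, so m^41 ≡ 23·23·32 ≡ 65 (mod 77)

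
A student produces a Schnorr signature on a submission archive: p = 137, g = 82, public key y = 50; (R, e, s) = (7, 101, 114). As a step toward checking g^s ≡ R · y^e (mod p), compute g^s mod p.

82^114 mod 137 = 107

107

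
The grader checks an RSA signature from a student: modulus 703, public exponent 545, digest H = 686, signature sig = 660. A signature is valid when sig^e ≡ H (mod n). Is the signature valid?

invalid

Squares mod 703: sig^1≡660, sig^2≡443, sig^4≡112, sig^8≡593, sig^16≡149, sig^32≡408, sig^64≡556, sig^128≡519, sig^256≡112, sig^512≡593
545 = 512 + 32 + 1, so sig^545 ≡ 593·408·660 ≡ 105 (mod 703)
105 ≠ 686, so verification fails.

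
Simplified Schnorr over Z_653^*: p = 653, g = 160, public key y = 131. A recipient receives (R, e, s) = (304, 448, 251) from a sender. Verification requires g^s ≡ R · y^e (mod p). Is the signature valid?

invalid

g^s mod p:
Squares mod 653: 160^1≡160, 160^2≡133, 160^4≡58, 160^8≡99, 160^16≡6, 160^32≡36, 160^64≡643, 160^128≡100
251 = 128 + 64 + 32 + 16 + 8 + 2 + 1, so 160^251 ≡ 100·643·36·6·99·133·160 ≡ 63 (mod 653)
R · y^e mod p:
Squares mod 653: 131^1≡131, 131^2≡183, 131^4≡186, 131^8≡640, 131^16≡169, 131^32≡482, 131^64≡509, 131^128≡493, 131^256≡133
448 = 256 + 128 + 64, so 131^448 ≡ 133·493·509 ≡ 444 (mod 653)
304·444 = 134976 ≡ 458 (mod 653)
63 ≠ 458; the check fails.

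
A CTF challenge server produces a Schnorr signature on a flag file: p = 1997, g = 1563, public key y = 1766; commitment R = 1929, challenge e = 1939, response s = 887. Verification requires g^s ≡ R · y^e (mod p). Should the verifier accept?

g^s mod p:
Squares mod 1997: 1563^1≡1563, 1563^2≡638, 1563^4≡1653, 1563^8≡513, 1563^16≡1562, 1563^32≡1507, 1563^64≡460, 1563^128≡1915, 1563^256≡733, 1563^512≡96
887 = 512 + 256 + 64 + 32 + 16 + 4 + 2 + 1, so 1563^887 ≡ 96·733·460·1507·1562·1653·638·1563 ≡ 474 (mod 1997)
R · y^e mod p:
Squares mod 1997: 1766^1≡1766, 1766^2≡1439, 1766^4≡1829, 1766^8≡266, 1766^16≡861, 1766^32≡434, 1766^64≡638, 1766^128≡1653, 1766^256≡513, 1766^512≡1562, 1766^1024≡1507
1939 = 1024 + 512 + 256 + 128 + 16 + 2 + 1, so 1766^1939 ≡ 1507·1562·513·1653·861·1439·1766 ≡ 1109 (mod 1997)
1929·1109 = 2139261 ≡ 474 (mod 1997)
474 ≡ 474 (mod 1997); signature holds.

accept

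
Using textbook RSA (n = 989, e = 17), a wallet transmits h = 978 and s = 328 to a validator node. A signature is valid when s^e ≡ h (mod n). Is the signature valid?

Squares mod 989: s^1≡328, s^2≡772, s^4≡606, s^8≡317, s^16≡600
17 = 16 + 1, so s^17 ≡ 600·328 ≡ 978 (mod 989)
s^17 mod 989 = 978 matches h.

valid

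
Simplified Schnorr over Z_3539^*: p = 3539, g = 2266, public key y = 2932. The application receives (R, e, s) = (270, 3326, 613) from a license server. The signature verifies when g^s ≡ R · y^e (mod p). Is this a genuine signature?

g^s mod p:
2266^2 = 5134756 ≡ 3206
2266^4 ≡ 3206^2 = 10278436 ≡ 1180
2266^8 ≡ 1180^2 = 1392400 ≡ 1573
2266^16 ≡ 1573^2 = 2474329 ≡ 568
2266^32 ≡ 568^2 = 322624 ≡ 575
2266^64 ≡ 575^2 = 330625 ≡ 1498
2266^128 ≡ 1498^2 = 2244004 ≡ 278
2266^256 ≡ 278^2 = 77284 ≡ 2965
2266^512 ≡ 2965^2 = 8791225 ≡ 349
613 = 512 + 64 + 32 + 4 + 1, so 2266^613 ≡ 349·1498·575·1180·2266 ≡ 112 (mod 3539)
R · y^e mod p:
2932^2 = 8596624 ≡ 393
2932^4 ≡ 393^2 = 154449 ≡ 2272
2932^8 ≡ 2272^2 = 5161984 ≡ 2122
2932^16 ≡ 2122^2 = 4502884 ≡ 1276
2932^32 ≡ 1276^2 = 1628176 ≡ 236
2932^64 ≡ 236^2 = 55696 ≡ 2611
2932^128 ≡ 2611^2 = 6817321 ≡ 1207
2932^256 ≡ 1207^2 = 1456849 ≡ 2320
2932^512 ≡ 2320^2 = 5382400 ≡ 3120
2932^1024 ≡ 3120^2 = 9734400 ≡ 2150
2932^2048 ≡ 2150^2 = 4622500 ≡ 566
3326 = 2048 + 1024 + 128 + 64 + 32 + 16 + 8 + 4 + 2, so 2932^3326 ≡ 566·2150·1207·2611·236·1276·2122·2272·393 ≡ 682 (mod 3539)
270·682 = 184140 ≡ 112 (mod 3539)
112 ≡ 112 (mod 3539); signature holds.

genuine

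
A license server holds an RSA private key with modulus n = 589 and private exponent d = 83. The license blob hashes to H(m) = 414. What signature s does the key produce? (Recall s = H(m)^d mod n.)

136

(H(m))^83 mod 589 = 136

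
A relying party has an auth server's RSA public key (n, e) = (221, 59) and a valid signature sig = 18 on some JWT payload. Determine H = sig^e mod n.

86

Squares mod 221: sig^1≡18, sig^2≡103, sig^4≡1, sig^8≡1, sig^16≡1, sig^32≡1
59 = 32 + 16 + 8 + 2 + 1, so sig^59 ≡ 1·1·1·103·18 ≡ 86 (mod 221)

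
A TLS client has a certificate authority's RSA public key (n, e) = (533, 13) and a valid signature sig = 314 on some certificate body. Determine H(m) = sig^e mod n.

301

sig^2 ≡ 314^2 = 98596 ≡ 524
sig^4 ≡ 524^2 = 274576 ≡ 81
sig^8 ≡ 81^2 = 6561 ≡ 165
13 = 8 + 4 + 1, so sig^13 ≡ 165·81·314 ≡ 301 (mod 533)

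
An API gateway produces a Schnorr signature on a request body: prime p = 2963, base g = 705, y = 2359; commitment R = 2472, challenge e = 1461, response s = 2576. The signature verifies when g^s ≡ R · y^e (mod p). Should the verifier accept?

g^s mod p:
705^2576 mod 2963 = 261
R · y^e mod p:
2359^1461 mod 2963 = 2091
2472·2091 = 5168952 ≡ 1480 (mod 2963)
261 ≠ 1480; the check fails.

reject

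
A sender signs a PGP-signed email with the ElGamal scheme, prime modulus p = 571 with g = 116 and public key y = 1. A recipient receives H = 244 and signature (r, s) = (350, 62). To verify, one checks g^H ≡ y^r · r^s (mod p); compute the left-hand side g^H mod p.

Squares mod 571: 116^1≡116, 116^2≡323, 116^4≡407, 116^8≡59, 116^16≡55, 116^32≡170, 116^64≡350, 116^128≡306
244 = 128 + 64 + 32 + 16 + 4, so 116^244 ≡ 306·350·170·55·407 ≡ 55 (mod 571)

55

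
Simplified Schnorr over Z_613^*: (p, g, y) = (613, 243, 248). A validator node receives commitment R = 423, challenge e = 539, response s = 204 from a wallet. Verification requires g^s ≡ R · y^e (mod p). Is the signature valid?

g^s mod p:
Squares mod 613: 243^1≡243, 243^2≡201, 243^4≡556, 243^8≡184, 243^16≡141, 243^32≡265, 243^64≡343, 243^128≡566
204 = 128 + 64 + 8 + 4, so 243^204 ≡ 566·343·184·556 ≡ 1 (mod 613)
R · y^e mod p:
Squares mod 613: 248^1≡248, 248^2≡204, 248^4≡545, 248^8≡333, 248^16≡549, 248^32≡418, 248^64≡19, 248^128≡361, 248^256≡365, 248^512≡204
539 = 512 + 16 + 8 + 2 + 1, so 248^539 ≡ 204·549·333·204·248 ≡ 603 (mod 613)
423·603 = 255069 ≡ 61 (mod 613)
1 ≠ 61; the check fails.

invalid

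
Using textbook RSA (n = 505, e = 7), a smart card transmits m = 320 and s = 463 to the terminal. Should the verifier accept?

s^2 ≡ 463^2 = 214369 ≡ 249
s^4 ≡ 249^2 = 62001 ≡ 391
7 = 4 + 2 + 1, so s^7 ≡ 391·249·463 ≡ 412 (mod 505)
s^7 mod 505 = 412, but m = 320.

reject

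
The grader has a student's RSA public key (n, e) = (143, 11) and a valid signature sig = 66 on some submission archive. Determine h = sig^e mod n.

66

sig^2 ≡ 66^2 = 4356 ≡ 66
sig^4 ≡ 66^2 = 4356 ≡ 66
sig^8 ≡ 66^2 = 4356 ≡ 66
11 = 8 + 2 + 1, so sig^11 ≡ 66·66·66 ≡ 66 (mod 143)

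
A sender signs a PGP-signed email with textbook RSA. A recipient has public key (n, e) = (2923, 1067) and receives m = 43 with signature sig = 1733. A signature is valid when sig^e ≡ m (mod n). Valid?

Squares mod 2923: sig^1≡1733, sig^2≡1368, sig^4≡704, sig^8≡1629, sig^16≡2480, sig^32≡408, sig^64≡2776, sig^128≡1148, sig^256≡2554, sig^512≡1703, sig^1024≡593
1067 = 1024 + 32 + 8 + 2 + 1, so sig^1067 ≡ 593·408·1629·1368·1733 ≡ 43 (mod 2923)
Since 43 equals the digest 43, verification succeeds.

yes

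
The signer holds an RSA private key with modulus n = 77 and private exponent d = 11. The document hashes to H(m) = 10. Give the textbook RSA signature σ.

54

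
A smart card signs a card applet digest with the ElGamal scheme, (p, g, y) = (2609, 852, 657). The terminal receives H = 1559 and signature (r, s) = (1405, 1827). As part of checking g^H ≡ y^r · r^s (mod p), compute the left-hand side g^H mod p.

852^1559 mod 2609 = 2312

2312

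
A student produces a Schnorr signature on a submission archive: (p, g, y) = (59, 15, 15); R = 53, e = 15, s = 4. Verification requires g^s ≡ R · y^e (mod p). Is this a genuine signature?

genuine

g^s mod p:
15^2 = 225 ≡ 48
15^4 ≡ 48^2 = 2304 ≡ 3
R · y^e mod p:
15^2 = 225 ≡ 48
15^4 ≡ 48^2 = 2304 ≡ 3
15^8 ≡ 3^2 = 9
15 = 8 + 4 + 2 + 1, so 15^15 ≡ 9·3·48·15 ≡ 29 (mod 59)
53·29 = 1537 ≡ 3 (mod 59)
3 ≡ 3 (mod 59); signature holds.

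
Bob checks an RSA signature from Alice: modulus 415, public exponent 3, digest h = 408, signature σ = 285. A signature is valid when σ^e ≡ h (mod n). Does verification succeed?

Squares mod 415: σ^1≡285, σ^2≡300
3 = 2 + 1, so σ^3 ≡ 300·285 ≡ 10 (mod 415)
10 ≠ 408, so verification fails.

fails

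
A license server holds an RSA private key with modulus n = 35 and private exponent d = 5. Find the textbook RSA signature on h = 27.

h^2 ≡ 27^2 = 729 ≡ 29
h^4 ≡ 29^2 = 841 ≡ 1
5 = 4 + 1, so h^5 ≡ 1·27 ≡ 27 (mod 35)

27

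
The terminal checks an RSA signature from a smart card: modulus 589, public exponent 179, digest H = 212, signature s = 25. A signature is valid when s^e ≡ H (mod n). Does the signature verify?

does not verify

s^2 ≡ 25^2 = 625 ≡ 36
s^4 ≡ 36^2 = 1296 ≡ 118
s^8 ≡ 118^2 = 13924 ≡ 377
s^16 ≡ 377^2 = 142129 ≡ 180
s^32 ≡ 180^2 = 32400 ≡ 5
s^64 ≡ 5^2 = 25
s^128 ≡ 25^2 = 625 ≡ 36
179 = 128 + 32 + 16 + 2 + 1, so s^179 ≡ 36·5·180·36·25 ≡ 377 (mod 589)
The recovered value 377 does not match the digest 212.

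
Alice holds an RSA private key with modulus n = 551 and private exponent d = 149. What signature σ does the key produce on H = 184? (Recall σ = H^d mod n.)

337

H^2 ≡ 184^2 = 33856 ≡ 245
H^4 ≡ 245^2 = 60025 ≡ 517
H^8 ≡ 517^2 = 267289 ≡ 54
H^16 ≡ 54^2 = 2916 ≡ 161
H^32 ≡ 161^2 = 25921 ≡ 24
H^64 ≡ 24^2 = 576 ≡ 25
H^128 ≡ 25^2 = 625 ≡ 74
149 = 128 + 16 + 4 + 1, so H^149 ≡ 74·161·517·184 ≡ 337 (mod 551)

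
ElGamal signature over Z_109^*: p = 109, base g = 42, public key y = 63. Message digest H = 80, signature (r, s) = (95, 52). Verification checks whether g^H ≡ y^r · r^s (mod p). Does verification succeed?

Left side g^H mod p:
42^2 = 1764 ≡ 20
42^4 ≡ 20^2 = 400 ≡ 73
42^8 ≡ 73^2 = 5329 ≡ 97
42^16 ≡ 97^2 = 9409 ≡ 35
42^32 ≡ 35^2 = 1225 ≡ 26
42^64 ≡ 26^2 = 676 ≡ 22
80 = 64 + 16, so 42^80 ≡ 22·35 ≡ 7 (mod 109)
Right side y^r · r^s mod p:
63^2 = 3969 ≡ 45
63^4 ≡ 45^2 = 2025 ≡ 63
63^8 ≡ 63^2 = 3969 ≡ 45
63^16 ≡ 45^2 = 2025 ≡ 63
63^32 ≡ 63^2 = 3969 ≡ 45
63^64 ≡ 45^2 = 2025 ≡ 63
95 = 64 + 16 + 8 + 4 + 2 + 1, so 63^95 ≡ 63·63·45·63·45·63 ≡ 45 (mod 109)
95^2 = 9025 ≡ 87
95^4 ≡ 87^2 = 7569 ≡ 48
95^8 ≡ 48^2 = 2304 ≡ 15
95^16 ≡ 15^2 = 225 ≡ 7
95^32 ≡ 7^2 = 49
52 = 32 + 16 + 4, so 95^52 ≡ 49·7·48 ≡ 5 (mod 109)
45·5 = 225 ≡ 7 (mod 109)
7 ≡ 7 (mod 109), so the signature is genuine.

passes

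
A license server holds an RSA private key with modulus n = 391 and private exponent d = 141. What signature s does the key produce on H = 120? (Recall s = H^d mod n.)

H^2 ≡ 120^2 = 14400 ≡ 324
H^4 ≡ 324^2 = 104976 ≡ 188
H^8 ≡ 188^2 = 35344 ≡ 154
H^16 ≡ 154^2 = 23716 ≡ 256
H^32 ≡ 256^2 = 65536 ≡ 239
H^64 ≡ 239^2 = 57121 ≡ 35
H^128 ≡ 35^2 = 1225 ≡ 52
141 = 128 + 8 + 4 + 1, so H^141 ≡ 52·154·188·120 ≡ 103 (mod 391)

103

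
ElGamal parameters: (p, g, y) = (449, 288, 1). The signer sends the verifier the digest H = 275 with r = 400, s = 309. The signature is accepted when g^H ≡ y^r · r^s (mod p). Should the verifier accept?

reject

Left side g^H mod p:
288^275 mod 449 = 55
Right side y^r · r^s mod p:
1^400 mod 449 = 1
400^309 mod 449 = 49
1·49 = 49 ≡ 49 (mod 449)
55 ≠ 49, so verification fails.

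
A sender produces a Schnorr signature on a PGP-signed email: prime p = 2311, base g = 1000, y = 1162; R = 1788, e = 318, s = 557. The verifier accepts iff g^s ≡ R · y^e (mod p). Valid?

no

g^s mod p:
1000^2 = 1000000 ≡ 1648
1000^4 ≡ 1648^2 = 2715904 ≡ 479
1000^8 ≡ 479^2 = 229441 ≡ 652
1000^16 ≡ 652^2 = 425104 ≡ 2191
1000^32 ≡ 2191^2 = 4800481 ≡ 534
1000^64 ≡ 534^2 = 285156 ≡ 903
1000^128 ≡ 903^2 = 815409 ≡ 1937
1000^256 ≡ 1937^2 = 3751969 ≡ 1216
1000^512 ≡ 1216^2 = 1478656 ≡ 1927
557 = 512 + 32 + 8 + 4 + 1, so 1000^557 ≡ 1927·534·652·479·1000 ≡ 986 (mod 2311)
R · y^e mod p:
1162^2 = 1350244 ≡ 620
1162^4 ≡ 620^2 = 384400 ≡ 774
1162^8 ≡ 774^2 = 599076 ≡ 527
1162^16 ≡ 527^2 = 277729 ≡ 409
1162^32 ≡ 409^2 = 167281 ≡ 889
1162^64 ≡ 889^2 = 790321 ≡ 2270
1162^128 ≡ 2270^2 = 5152900 ≡ 1681
1162^256 ≡ 1681^2 = 2825761 ≡ 1719
318 = 256 + 32 + 16 + 8 + 4 + 2, so 1162^318 ≡ 1719·889·409·527·774·620 ≡ 889 (mod 2311)
1788·889 = 1589532 ≡ 1875 (mod 2311)
986 ≠ 1875; the check fails.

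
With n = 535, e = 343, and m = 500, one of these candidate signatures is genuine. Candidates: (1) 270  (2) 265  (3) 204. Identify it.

Candidate 1: Squares mod 535: 270^1≡270, 270^2≡140, 270^4≡340, 270^8≡40, 270^16≡530, 270^32≡25, 270^64≡90, 270^128≡75, 270^256≡275; 343 = 256 + 64 + 16 + 4 + 2 + 1, so 270^343 ≡ 275·90·530·340·140·270 ≡ 35 (mod 535)
Candidate 2: Squares mod 535: 265^1≡265, 265^2≡140, 265^4≡340, 265^8≡40, 265^16≡530, 265^32≡25, 265^64≡90, 265^128≡75, 265^256≡275; 343 = 256 + 64 + 16 + 4 + 2 + 1, so 265^343 ≡ 275·90·530·340·140·265 ≡ 500 (mod 535)
  → matches m = 500
Candidate 3: Squares mod 535: 204^1≡204, 204^2≡421, 204^4≡156, 204^8≡261, 204^16≡176, 204^32≡481, 204^64≡241, 204^128≡301, 204^256≡186; 343 = 256 + 64 + 16 + 4 + 2 + 1, so 204^343 ≡ 186·241·176·156·421·204 ≡ 419 (mod 535)

2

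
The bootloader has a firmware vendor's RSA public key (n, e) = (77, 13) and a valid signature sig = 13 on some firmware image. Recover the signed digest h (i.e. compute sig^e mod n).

sig^2 ≡ 13^2 = 169 ≡ 15
sig^4 ≡ 15^2 = 225 ≡ 71
sig^8 ≡ 71^2 = 5041 ≡ 36
13 = 8 + 4 + 1, so sig^13 ≡ 36·71·13 ≡ 41 (mod 77)

41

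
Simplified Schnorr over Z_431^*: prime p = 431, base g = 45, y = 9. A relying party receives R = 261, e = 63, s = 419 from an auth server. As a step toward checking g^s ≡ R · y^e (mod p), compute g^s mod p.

45^2 = 2025 ≡ 301
45^4 ≡ 301^2 = 90601 ≡ 91
45^8 ≡ 91^2 = 8281 ≡ 92
45^16 ≡ 92^2 = 8464 ≡ 275
45^32 ≡ 275^2 = 75625 ≡ 200
45^64 ≡ 200^2 = 40000 ≡ 348
45^128 ≡ 348^2 = 121104 ≡ 424
45^256 ≡ 424^2 = 179776 ≡ 49
419 = 256 + 128 + 32 + 2 + 1, so 45^419 ≡ 49·424·200·301·45 ≡ 297 (mod 431)

297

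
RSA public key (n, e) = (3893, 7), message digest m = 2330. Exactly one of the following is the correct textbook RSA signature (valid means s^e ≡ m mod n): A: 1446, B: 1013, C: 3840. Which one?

A

Candidate A: 1446^7 mod 3893 = 2330
  → matches m = 2330
Candidate B: 1013^7 mod 3893 = 3354
Candidate C: 3840^7 mod 3893 = 2354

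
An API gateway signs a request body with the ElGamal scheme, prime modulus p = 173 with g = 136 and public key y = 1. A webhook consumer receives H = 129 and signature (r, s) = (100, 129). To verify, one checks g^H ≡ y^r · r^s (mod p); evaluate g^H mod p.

Squares mod 173: 136^1≡136, 136^2≡158, 136^4≡52, 136^8≡109, 136^16≡117, 136^32≡22, 136^64≡138, 136^128≡14
129 = 128 + 1, so 136^129 ≡ 14·136 ≡ 1 (mod 173)

1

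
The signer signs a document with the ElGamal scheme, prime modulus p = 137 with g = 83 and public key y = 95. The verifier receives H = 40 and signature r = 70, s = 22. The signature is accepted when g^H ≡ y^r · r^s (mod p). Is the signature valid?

valid

Left side g^H mod p:
83^2 = 6889 ≡ 39
83^4 ≡ 39^2 = 1521 ≡ 14
83^8 ≡ 14^2 = 196 ≡ 59
83^16 ≡ 59^2 = 3481 ≡ 56
83^32 ≡ 56^2 = 3136 ≡ 122
40 = 32 + 8, so 83^40 ≡ 122·59 ≡ 74 (mod 137)
Right side y^r · r^s mod p:
95^2 = 9025 ≡ 120
95^4 ≡ 120^2 = 14400 ≡ 15
95^8 ≡ 15^2 = 225 ≡ 88
95^16 ≡ 88^2 = 7744 ≡ 72
95^32 ≡ 72^2 = 5184 ≡ 115
95^64 ≡ 115^2 = 13225 ≡ 73
70 = 64 + 4 + 2, so 95^70 ≡ 73·15·120 ≡ 17 (mod 137)
70^2 = 4900 ≡ 105
70^4 ≡ 105^2 = 11025 ≡ 65
70^8 ≡ 65^2 = 4225 ≡ 115
70^16 ≡ 115^2 = 13225 ≡ 73
22 = 16 + 4 + 2, so 70^22 ≡ 73·65·105 ≡ 93 (mod 137)
17·93 = 1581 ≡ 74 (mod 137)
74 ≡ 74 (mod 137), so the signature is genuine.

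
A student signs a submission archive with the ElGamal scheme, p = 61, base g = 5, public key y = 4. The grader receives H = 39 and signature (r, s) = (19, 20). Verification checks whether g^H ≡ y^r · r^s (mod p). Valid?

yes

Left side g^H mod p:
5^2 = 25
5^4 ≡ 25^2 = 625 ≡ 15
5^8 ≡ 15^2 = 225 ≡ 42
5^16 ≡ 42^2 = 1764 ≡ 56
5^32 ≡ 56^2 = 3136 ≡ 25
39 = 32 + 4 + 2 + 1, so 5^39 ≡ 25·15·25·5 ≡ 27 (mod 61)
Right side y^r · r^s mod p:
4^2 = 16
4^4 ≡ 16^2 = 256 ≡ 12
4^8 ≡ 12^2 = 144 ≡ 22
4^16 ≡ 22^2 = 484 ≡ 57
19 = 16 + 2 + 1, so 4^19 ≡ 57·16·4 ≡ 49 (mod 61)
19^2 = 361 ≡ 56
19^4 ≡ 56^2 = 3136 ≡ 25
19^8 ≡ 25^2 = 625 ≡ 15
19^16 ≡ 15^2 = 225 ≡ 42
20 = 16 + 4, so 19^20 ≡ 42·25 ≡ 13 (mod 61)
49·13 = 637 ≡ 27 (mod 61)
27 ≡ 27 (mod 61), so the signature is genuine.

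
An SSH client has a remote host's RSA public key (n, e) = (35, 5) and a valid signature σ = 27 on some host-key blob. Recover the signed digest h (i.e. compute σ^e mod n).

27

σ^5 mod 35 = 27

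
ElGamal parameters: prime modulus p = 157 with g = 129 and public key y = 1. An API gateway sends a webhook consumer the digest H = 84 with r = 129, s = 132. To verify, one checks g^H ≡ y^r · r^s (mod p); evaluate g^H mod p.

1

Squares mod 157: 129^1≡129, 129^2≡156, 129^4≡1, 129^8≡1, 129^16≡1, 129^32≡1, 129^64≡1
84 = 64 + 16 + 4, so 129^84 ≡ 1·1·1 ≡ 1 (mod 157)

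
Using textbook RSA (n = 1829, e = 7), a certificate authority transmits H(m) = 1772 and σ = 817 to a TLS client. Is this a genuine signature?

σ^2 ≡ 817^2 = 667489 ≡ 1733
σ^4 ≡ 1733^2 = 3003289 ≡ 71
7 = 4 + 2 + 1, so σ^7 ≡ 71·1733·817 ≡ 633 (mod 1829)
σ^7 mod 1829 = 633, but H(m) = 1772.

forged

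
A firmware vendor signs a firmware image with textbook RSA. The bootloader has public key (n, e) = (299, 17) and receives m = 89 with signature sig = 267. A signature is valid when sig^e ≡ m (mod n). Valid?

yes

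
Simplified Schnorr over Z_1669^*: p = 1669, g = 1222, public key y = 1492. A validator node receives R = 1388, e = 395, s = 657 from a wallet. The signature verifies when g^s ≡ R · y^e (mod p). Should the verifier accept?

g^s mod p:
1222^2 = 1493284 ≡ 1198
1222^4 ≡ 1198^2 = 1435204 ≡ 1533
1222^8 ≡ 1533^2 = 2350089 ≡ 137
1222^16 ≡ 137^2 = 18769 ≡ 410
1222^32 ≡ 410^2 = 168100 ≡ 1200
1222^64 ≡ 1200^2 = 1440000 ≡ 1322
1222^128 ≡ 1322^2 = 1747684 ≡ 241
1222^256 ≡ 241^2 = 58081 ≡ 1335
1222^512 ≡ 1335^2 = 1782225 ≡ 1402
657 = 512 + 128 + 16 + 1, so 1222^657 ≡ 1402·241·410·1222 ≡ 1082 (mod 1669)
R · y^e mod p:
1492^2 = 2226064 ≡ 1287
1492^4 ≡ 1287^2 = 1656369 ≡ 721
1492^8 ≡ 721^2 = 519841 ≡ 782
1492^16 ≡ 782^2 = 611524 ≡ 670
1492^32 ≡ 670^2 = 448900 ≡ 1608
1492^64 ≡ 1608^2 = 2585664 ≡ 383
1492^128 ≡ 383^2 = 146689 ≡ 1486
1492^256 ≡ 1486^2 = 2208196 ≡ 109
395 = 256 + 128 + 8 + 2 + 1, so 1492^395 ≡ 109·1486·782·1287·1492 ≡ 109 (mod 1669)
1388·109 = 151292 ≡ 1082 (mod 1669)
1082 ≡ 1082 (mod 1669); signature holds.

accept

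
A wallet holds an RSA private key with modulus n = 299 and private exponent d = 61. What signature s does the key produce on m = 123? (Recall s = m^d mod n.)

Squares mod 299: m^1≡123, m^2≡179, m^4≡48, m^8≡211, m^16≡269, m^32≡3
61 = 32 + 16 + 8 + 4 + 1, so m^61 ≡ 3·269·211·48·123 ≡ 266 (mod 299)

266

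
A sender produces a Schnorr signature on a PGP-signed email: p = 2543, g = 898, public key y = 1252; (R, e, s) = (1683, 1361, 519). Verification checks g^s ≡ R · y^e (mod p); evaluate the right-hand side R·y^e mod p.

1881

1252^1361 mod 2543 = 1497
R · y^e ≡ 1683·1497 = 2519451 ≡ 1881 (mod 2543)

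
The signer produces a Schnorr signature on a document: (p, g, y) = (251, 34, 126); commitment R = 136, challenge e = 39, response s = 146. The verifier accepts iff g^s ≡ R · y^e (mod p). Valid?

yes

g^s mod p:
34^146 mod 251 = 169
R · y^e mod p:
126^39 mod 251 = 40
136·40 = 5440 ≡ 169 (mod 251)
169 ≡ 169 (mod 251); signature holds.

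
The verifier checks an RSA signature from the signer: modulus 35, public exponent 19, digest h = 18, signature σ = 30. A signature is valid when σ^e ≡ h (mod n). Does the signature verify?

does not verify

Squares mod 35: σ^1≡30, σ^2≡25, σ^4≡30, σ^8≡25, σ^16≡30
19 = 16 + 2 + 1, so σ^19 ≡ 30·25·30 ≡ 30 (mod 35)
30 ≠ 18, so verification fails.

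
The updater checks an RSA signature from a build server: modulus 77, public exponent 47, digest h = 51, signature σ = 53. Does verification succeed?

σ^47 mod 77 = 37
The recovered value 37 does not match the digest 51.

fails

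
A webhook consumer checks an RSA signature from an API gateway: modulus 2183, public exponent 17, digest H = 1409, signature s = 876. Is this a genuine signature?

genuine

s^2 ≡ 876^2 = 767376 ≡ 1143
s^4 ≡ 1143^2 = 1306449 ≡ 1015
s^8 ≡ 1015^2 = 1030225 ≡ 2032
s^16 ≡ 2032^2 = 4129024 ≡ 971
17 = 16 + 1, so s^17 ≡ 971·876 ≡ 1409 (mod 2183)
Since 1409 equals the digest 1409, verification succeeds.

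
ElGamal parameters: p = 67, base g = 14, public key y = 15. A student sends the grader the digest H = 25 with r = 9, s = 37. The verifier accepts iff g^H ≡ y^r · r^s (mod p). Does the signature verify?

Left side g^H mod p:
Squares mod 67: 14^1≡14, 14^2≡62, 14^4≡25, 14^8≡22, 14^16≡15
25 = 16 + 8 + 1, so 14^25 ≡ 15·22·14 ≡ 64 (mod 67)
Right side y^r · r^s mod p:
Squares mod 67: 15^1≡15, 15^2≡24, 15^4≡40, 15^8≡59
9 = 8 + 1, so 15^9 ≡ 59·15 ≡ 14 (mod 67)
Squares mod 67: 9^1≡9, 9^2≡14, 9^4≡62, 9^8≡25, 9^16≡22, 9^32≡15
37 = 32 + 4 + 1, so 9^37 ≡ 15·62·9 ≡ 62 (mod 67)
14·62 = 868 ≡ 64 (mod 67)
64 ≡ 64 (mod 67), so the signature is genuine.

verifies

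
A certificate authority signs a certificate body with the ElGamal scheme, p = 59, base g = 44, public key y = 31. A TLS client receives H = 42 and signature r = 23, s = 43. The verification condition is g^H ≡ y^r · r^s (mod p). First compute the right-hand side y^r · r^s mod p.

51

31^2 = 961 ≡ 17
31^4 ≡ 17^2 = 289 ≡ 53
31^8 ≡ 53^2 = 2809 ≡ 36
31^16 ≡ 36^2 = 1296 ≡ 57
23 = 16 + 4 + 2 + 1, so 31^23 ≡ 57·53·17·31 ≡ 11 (mod 59)
23^2 = 529 ≡ 57
23^4 ≡ 57^2 = 3249 ≡ 4
23^8 ≡ 4^2 = 16
23^16 ≡ 16^2 = 256 ≡ 20
23^32 ≡ 20^2 = 400 ≡ 46
43 = 32 + 8 + 2 + 1, so 23^43 ≡ 46·16·57·23 ≡ 10 (mod 59)
y^r · r^s ≡ 11·10 = 110 ≡ 51 (mod 59)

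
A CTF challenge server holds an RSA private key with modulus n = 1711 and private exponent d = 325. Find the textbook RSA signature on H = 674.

749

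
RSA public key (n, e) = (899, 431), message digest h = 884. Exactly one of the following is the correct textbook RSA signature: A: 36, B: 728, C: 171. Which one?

Candidate A: Squares mod 899: 36^1≡36, 36^2≡397, 36^4≡284, 36^8≡645, 36^16≡687, 36^32≡893, 36^64≡36, 36^128≡397, 36^256≡284; 431 = 256 + 128 + 32 + 8 + 4 + 2 + 1, so 36^431 ≡ 284·397·893·645·284·397·36 ≡ 893 (mod 899)
Candidate B: Squares mod 899: 728^1≡728, 728^2≡473, 728^4≡777, 728^8≡500, 728^16≡78, 728^32≡690, 728^64≡529, 728^128≡252, 728^256≡574; 431 = 256 + 128 + 32 + 8 + 4 + 2 + 1, so 728^431 ≡ 574·252·690·500·777·473·728 ≡ 15 (mod 899)
Candidate C: Squares mod 899: 171^1≡171, 171^2≡473, 171^4≡777, 171^8≡500, 171^16≡78, 171^32≡690, 171^64≡529, 171^128≡252, 171^256≡574; 431 = 256 + 128 + 32 + 8 + 4 + 2 + 1, so 171^431 ≡ 574·252·690·500·777·473·171 ≡ 884 (mod 899)
  → matches h = 884

C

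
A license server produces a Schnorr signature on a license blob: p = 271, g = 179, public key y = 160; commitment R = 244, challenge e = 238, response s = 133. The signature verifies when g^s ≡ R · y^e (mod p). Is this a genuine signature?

forged

g^s mod p:
Squares mod 271: 179^1≡179, 179^2≡63, 179^4≡175, 179^8≡2, 179^16≡4, 179^32≡16, 179^64≡256, 179^128≡225
133 = 128 + 4 + 1, so 179^133 ≡ 225·175·179 ≡ 228 (mod 271)
R · y^e mod p:
Squares mod 271: 160^1≡160, 160^2≡126, 160^4≡158, 160^8≡32, 160^16≡211, 160^32≡77, 160^64≡238, 160^128≡5
238 = 128 + 64 + 32 + 8 + 4 + 2, so 160^238 ≡ 5·238·77·32·158·126 ≡ 88 (mod 271)
244·88 = 21472 ≡ 63 (mod 271)
228 ≠ 63; the check fails.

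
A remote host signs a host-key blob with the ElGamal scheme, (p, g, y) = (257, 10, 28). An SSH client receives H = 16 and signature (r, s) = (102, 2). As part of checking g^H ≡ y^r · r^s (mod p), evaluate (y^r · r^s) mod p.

225

28^2 = 784 ≡ 13
28^4 ≡ 13^2 = 169
28^8 ≡ 169^2 = 28561 ≡ 34
28^16 ≡ 34^2 = 1156 ≡ 128
28^32 ≡ 128^2 = 16384 ≡ 193
28^64 ≡ 193^2 = 37249 ≡ 241
102 = 64 + 32 + 4 + 2, so 28^102 ≡ 241·193·169·13 ≡ 207 (mod 257)
102^2 = 10404 ≡ 124
y^r · r^s ≡ 207·124 = 25668 ≡ 225 (mod 257)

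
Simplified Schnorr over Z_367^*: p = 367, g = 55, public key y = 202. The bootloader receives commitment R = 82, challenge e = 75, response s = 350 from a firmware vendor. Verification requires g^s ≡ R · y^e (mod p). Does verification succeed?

fails

g^s mod p:
Squares mod 367: 55^1≡55, 55^2≡89, 55^4≡214, 55^8≡288, 55^16≡2, 55^32≡4, 55^64≡16, 55^128≡256, 55^256≡210
350 = 256 + 64 + 16 + 8 + 4 + 2, so 55^350 ≡ 210·16·2·288·214·89 ≡ 184 (mod 367)
R · y^e mod p:
Squares mod 367: 202^1≡202, 202^2≡67, 202^4≡85, 202^8≡252, 202^16≡13, 202^32≡169, 202^64≡302
75 = 64 + 8 + 2 + 1, so 202^75 ≡ 302·252·67·202 ≡ 164 (mod 367)
82·164 = 13448 ≡ 236 (mod 367)
184 ≠ 236; the check fails.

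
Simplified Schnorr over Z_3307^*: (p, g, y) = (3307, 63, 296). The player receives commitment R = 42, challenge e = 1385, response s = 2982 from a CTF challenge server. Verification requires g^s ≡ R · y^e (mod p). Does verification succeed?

passes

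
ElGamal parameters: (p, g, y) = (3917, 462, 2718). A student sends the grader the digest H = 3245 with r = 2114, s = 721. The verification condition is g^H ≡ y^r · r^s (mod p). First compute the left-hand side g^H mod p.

783

462^2 = 213444 ≡ 1926
462^4 ≡ 1926^2 = 3709476 ≡ 77
462^8 ≡ 77^2 = 5929 ≡ 2012
462^16 ≡ 2012^2 = 4048144 ≡ 1883
462^32 ≡ 1883^2 = 3545689 ≡ 804
462^64 ≡ 804^2 = 646416 ≡ 111
462^128 ≡ 111^2 = 12321 ≡ 570
462^256 ≡ 570^2 = 324900 ≡ 3706
462^512 ≡ 3706^2 = 13734436 ≡ 1434
462^1024 ≡ 1434^2 = 2056356 ≡ 3848
462^2048 ≡ 3848^2 = 14807104 ≡ 844
3245 = 2048 + 1024 + 128 + 32 + 8 + 4 + 1, so 462^3245 ≡ 844·3848·570·804·2012·77·462 ≡ 783 (mod 3917)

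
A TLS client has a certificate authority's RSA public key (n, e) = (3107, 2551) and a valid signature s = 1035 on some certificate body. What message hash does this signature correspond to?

s^2551 mod 3107 = 811

811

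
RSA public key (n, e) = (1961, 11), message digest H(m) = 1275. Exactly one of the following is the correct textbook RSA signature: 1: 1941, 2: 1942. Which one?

Candidate 1: 1941^11 mod 1961 = 624
Candidate 2: 1942^11 mod 1961 = 1275
  → matches H(m) = 1275

2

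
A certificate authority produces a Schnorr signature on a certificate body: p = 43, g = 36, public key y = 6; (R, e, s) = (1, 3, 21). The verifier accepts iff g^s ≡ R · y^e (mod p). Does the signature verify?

verifies

g^s mod p:
36^2 = 1296 ≡ 6
36^4 ≡ 6^2 = 36
36^8 ≡ 36^2 = 1296 ≡ 6
36^16 ≡ 6^2 = 36
21 = 16 + 4 + 1, so 36^21 ≡ 36·36·36 ≡ 1 (mod 43)
R · y^e mod p:
6^2 = 36
3 = 2 + 1, so 6^3 ≡ 36·6 ≡ 1 (mod 43)
1·1 = 1 ≡ 1 (mod 43)
1 ≡ 1 (mod 43); signature holds.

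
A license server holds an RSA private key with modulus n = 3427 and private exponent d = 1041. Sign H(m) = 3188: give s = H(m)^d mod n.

3078

Squares mod 3427: (H(m))^1≡3188, (H(m))^2≡2289, (H(m))^4≡3065, (H(m))^8≡818, (H(m))^16≡859, (H(m))^32≡1076, (H(m))^64≡2877, (H(m))^128≡924, (H(m))^256≡453, (H(m))^512≡3016, (H(m))^1024≡998
1041 = 1024 + 16 + 1, so (H(m))^1041 ≡ 998·859·3188 ≡ 3078 (mod 3427)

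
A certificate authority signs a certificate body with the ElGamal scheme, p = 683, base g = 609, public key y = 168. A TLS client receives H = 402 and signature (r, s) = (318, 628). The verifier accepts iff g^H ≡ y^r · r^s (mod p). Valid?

Left side g^H mod p:
609^402 mod 683 = 349
Right side y^r · r^s mod p:
168^318 mod 683 = 224
318^628 mod 683 = 29
224·29 = 6496 ≡ 349 (mod 683)
349 ≡ 349 (mod 683), so the signature is genuine.

yes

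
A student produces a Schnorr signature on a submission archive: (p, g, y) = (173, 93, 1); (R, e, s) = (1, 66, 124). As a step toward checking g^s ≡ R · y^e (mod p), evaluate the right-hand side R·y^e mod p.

Squares mod 173: 1^1≡1, 1^2≡1, 1^4≡1, 1^8≡1, 1^16≡1, 1^32≡1, 1^64≡1
66 = 64 + 2, so 1^66 ≡ 1·1 ≡ 1 (mod 173)
R · y^e ≡ 1·1 = 1 ≡ 1 (mod 173)

1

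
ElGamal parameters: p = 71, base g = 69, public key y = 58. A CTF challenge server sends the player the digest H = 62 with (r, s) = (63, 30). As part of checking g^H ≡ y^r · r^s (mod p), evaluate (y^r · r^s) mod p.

Squares mod 71: 58^1≡58, 58^2≡27, 58^4≡19, 58^8≡6, 58^16≡36, 58^32≡18
63 = 32 + 16 + 8 + 4 + 2 + 1, so 58^63 ≡ 18·36·6·19·27·58 ≡ 57 (mod 71)
Squares mod 71: 63^1≡63, 63^2≡64, 63^4≡49, 63^8≡58, 63^16≡27
30 = 16 + 8 + 4 + 2, so 63^30 ≡ 27·58·49·64 ≡ 48 (mod 71)
y^r · r^s ≡ 57·48 = 2736 ≡ 38 (mod 71)

38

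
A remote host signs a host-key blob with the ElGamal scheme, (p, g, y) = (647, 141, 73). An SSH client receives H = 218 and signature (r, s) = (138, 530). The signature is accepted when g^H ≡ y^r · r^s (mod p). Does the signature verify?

does not verify

Left side g^H mod p:
141^218 mod 647 = 380
Right side y^r · r^s mod p:
73^138 mod 647 = 562
138^530 mod 647 = 31
562·31 = 17422 ≡ 600 (mod 647)
380 ≠ 600, so verification fails.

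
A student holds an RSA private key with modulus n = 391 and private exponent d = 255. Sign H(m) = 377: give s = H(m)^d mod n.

380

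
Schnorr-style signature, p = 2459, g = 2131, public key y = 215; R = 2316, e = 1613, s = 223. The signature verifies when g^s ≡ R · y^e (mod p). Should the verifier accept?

g^s mod p:
2131^223 mod 2459 = 1371
R · y^e mod p:
215^1613 mod 2459 = 42
2316·42 = 97272 ≡ 1371 (mod 2459)
1371 ≡ 1371 (mod 2459); signature holds.

accept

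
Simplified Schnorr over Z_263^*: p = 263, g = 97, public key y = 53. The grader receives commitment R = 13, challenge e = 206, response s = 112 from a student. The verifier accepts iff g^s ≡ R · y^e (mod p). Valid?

yes

g^s mod p:
97^2 = 9409 ≡ 204
97^4 ≡ 204^2 = 41616 ≡ 62
97^8 ≡ 62^2 = 3844 ≡ 162
97^16 ≡ 162^2 = 26244 ≡ 207
97^32 ≡ 207^2 = 42849 ≡ 243
97^64 ≡ 243^2 = 59049 ≡ 137
112 = 64 + 32 + 16, so 97^112 ≡ 137·243·207 ≡ 111 (mod 263)
R · y^e mod p:
53^2 = 2809 ≡ 179
53^4 ≡ 179^2 = 32041 ≡ 218
53^8 ≡ 218^2 = 47524 ≡ 184
53^16 ≡ 184^2 = 33856 ≡ 192
53^32 ≡ 192^2 = 36864 ≡ 44
53^64 ≡ 44^2 = 1936 ≡ 95
53^128 ≡ 95^2 = 9025 ≡ 83
206 = 128 + 64 + 8 + 4 + 2, so 53^206 ≡ 83·95·184·218·179 ≡ 49 (mod 263)
13·49 = 637 ≡ 111 (mod 263)
111 ≡ 111 (mod 263); signature holds.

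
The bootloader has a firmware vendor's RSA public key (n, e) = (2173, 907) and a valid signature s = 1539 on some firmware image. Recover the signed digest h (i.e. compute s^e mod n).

s^2 ≡ 1539^2 = 2368521 ≡ 2124
s^4 ≡ 2124^2 = 4511376 ≡ 228
s^8 ≡ 228^2 = 51984 ≡ 2005
s^16 ≡ 2005^2 = 4020025 ≡ 2148
s^32 ≡ 2148^2 = 4613904 ≡ 625
s^64 ≡ 625^2 = 390625 ≡ 1658
s^128 ≡ 1658^2 = 2748964 ≡ 119
s^256 ≡ 119^2 = 14161 ≡ 1123
s^512 ≡ 1123^2 = 1261129 ≡ 789
907 = 512 + 256 + 128 + 8 + 2 + 1, so s^907 ≡ 789·1123·119·2005·2124·1539 ≡ 563 (mod 2173)

563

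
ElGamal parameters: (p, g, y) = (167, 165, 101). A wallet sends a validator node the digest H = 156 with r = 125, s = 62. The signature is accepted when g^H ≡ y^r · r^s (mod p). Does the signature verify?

does not verify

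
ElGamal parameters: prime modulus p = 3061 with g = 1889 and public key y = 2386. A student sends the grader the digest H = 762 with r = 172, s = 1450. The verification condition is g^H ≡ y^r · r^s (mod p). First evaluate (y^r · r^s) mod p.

2386^172 mod 3061 = 583
172^1450 mod 3061 = 80
y^r · r^s ≡ 583·80 = 46640 ≡ 725 (mod 3061)

725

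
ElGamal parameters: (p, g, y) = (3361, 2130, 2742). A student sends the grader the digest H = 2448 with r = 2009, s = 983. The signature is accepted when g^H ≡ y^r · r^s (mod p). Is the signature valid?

Left side g^H mod p:
2130^2 = 4536900 ≡ 2911
2130^4 ≡ 2911^2 = 8473921 ≡ 840
2130^8 ≡ 840^2 = 705600 ≡ 3151
2130^16 ≡ 3151^2 = 9928801 ≡ 407
2130^32 ≡ 407^2 = 165649 ≡ 960
2130^64 ≡ 960^2 = 921600 ≡ 686
2130^128 ≡ 686^2 = 470596 ≡ 56
2130^256 ≡ 56^2 = 3136
2130^512 ≡ 3136^2 = 9834496 ≡ 210
2130^1024 ≡ 210^2 = 44100 ≡ 407
2130^2048 ≡ 407^2 = 165649 ≡ 960
2448 = 2048 + 256 + 128 + 16, so 2130^2448 ≡ 960·3136·56·407 ≡ 3165 (mod 3361)
Right side y^r · r^s mod p:
2742^2 = 7518564 ≡ 7
2742^4 ≡ 7^2 = 49
2742^8 ≡ 49^2 = 2401
2742^16 ≡ 2401^2 = 5764801 ≡ 686
2742^32 ≡ 686^2 = 470596 ≡ 56
2742^64 ≡ 56^2 = 3136
2742^128 ≡ 3136^2 = 9834496 ≡ 210
2742^256 ≡ 210^2 = 44100 ≡ 407
2742^512 ≡ 407^2 = 165649 ≡ 960
2742^1024 ≡ 960^2 = 921600 ≡ 686
2009 = 1024 + 512 + 256 + 128 + 64 + 16 + 8 + 1, so 2742^2009 ≡ 686·960·407·210·3136·686·2401·2742 ≡ 2875 (mod 3361)
2009^2 = 4036081 ≡ 2881
2009^4 ≡ 2881^2 = 8300161 ≡ 1852
2009^8 ≡ 1852^2 = 3429904 ≡ 1684
2009^16 ≡ 1684^2 = 2835856 ≡ 2533
2009^32 ≡ 2533^2 = 6416089 ≡ 3301
2009^64 ≡ 3301^2 = 10896601 ≡ 239
2009^128 ≡ 239^2 = 57121 ≡ 3345
2009^256 ≡ 3345^2 = 11189025 ≡ 256
2009^512 ≡ 256^2 = 65536 ≡ 1677
983 = 512 + 256 + 128 + 64 + 16 + 4 + 2 + 1, so 2009^983 ≡ 1677·256·3345·239·2533·1852·2881·2009 ≡ 328 (mod 3361)
2875·328 = 943000 ≡ 1920 (mod 3361)
3165 ≠ 1920, so verification fails.

invalid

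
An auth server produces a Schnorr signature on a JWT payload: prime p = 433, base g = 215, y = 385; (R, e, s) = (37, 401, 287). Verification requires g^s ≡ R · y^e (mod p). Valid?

g^s mod p:
Squares mod 433: 215^1≡215, 215^2≡327, 215^4≡411, 215^8≡51, 215^16≡3, 215^32≡9, 215^64≡81, 215^128≡66, 215^256≡26
287 = 256 + 16 + 8 + 4 + 2 + 1, so 215^287 ≡ 26·3·51·411·327·215 ≡ 277 (mod 433)
R · y^e mod p:
Squares mod 433: 385^1≡385, 385^2≡139, 385^4≡269, 385^8≡50, 385^16≡335, 385^32≡78, 385^64≡22, 385^128≡51, 385^256≡3
401 = 256 + 128 + 16 + 1, so 385^401 ≡ 3·51·335·385 ≡ 66 (mod 433)
37·66 = 2442 ≡ 277 (mod 433)
277 ≡ 277 (mod 433); signature holds.

yes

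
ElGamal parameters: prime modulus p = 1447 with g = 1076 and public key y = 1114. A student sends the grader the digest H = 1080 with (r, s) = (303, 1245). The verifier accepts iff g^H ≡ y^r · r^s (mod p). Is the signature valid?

valid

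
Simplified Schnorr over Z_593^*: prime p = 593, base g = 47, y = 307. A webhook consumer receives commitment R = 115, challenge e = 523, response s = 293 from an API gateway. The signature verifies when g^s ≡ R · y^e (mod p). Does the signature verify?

verifies

g^s mod p:
47^2 = 2209 ≡ 430
47^4 ≡ 430^2 = 184900 ≡ 477
47^8 ≡ 477^2 = 227529 ≡ 410
47^16 ≡ 410^2 = 168100 ≡ 281
47^32 ≡ 281^2 = 78961 ≡ 92
47^64 ≡ 92^2 = 8464 ≡ 162
47^128 ≡ 162^2 = 26244 ≡ 152
47^256 ≡ 152^2 = 23104 ≡ 570
293 = 256 + 32 + 4 + 1, so 47^293 ≡ 570·92·477·47 ≡ 210 (mod 593)
R · y^e mod p:
307^2 = 94249 ≡ 555
307^4 ≡ 555^2 = 308025 ≡ 258
307^8 ≡ 258^2 = 66564 ≡ 148
307^16 ≡ 148^2 = 21904 ≡ 556
307^32 ≡ 556^2 = 309136 ≡ 183
307^64 ≡ 183^2 = 33489 ≡ 281
307^128 ≡ 281^2 = 78961 ≡ 92
307^256 ≡ 92^2 = 8464 ≡ 162
307^512 ≡ 162^2 = 26244 ≡ 152
523 = 512 + 8 + 2 + 1, so 307^523 ≡ 152·148·555·307 ≡ 337 (mod 593)
115·337 = 38755 ≡ 210 (mod 593)
210 ≡ 210 (mod 593); signature holds.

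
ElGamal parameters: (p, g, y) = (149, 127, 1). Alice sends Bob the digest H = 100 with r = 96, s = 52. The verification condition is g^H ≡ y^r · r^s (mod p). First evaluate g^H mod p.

127^2 = 16129 ≡ 37
127^4 ≡ 37^2 = 1369 ≡ 28
127^8 ≡ 28^2 = 784 ≡ 39
127^16 ≡ 39^2 = 1521 ≡ 31
127^32 ≡ 31^2 = 961 ≡ 67
127^64 ≡ 67^2 = 4489 ≡ 19
100 = 64 + 32 + 4, so 127^100 ≡ 19·67·28 ≡ 33 (mod 149)

33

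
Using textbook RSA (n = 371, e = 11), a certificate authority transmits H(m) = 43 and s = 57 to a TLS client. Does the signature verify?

verifies

Squares mod 371: s^1≡57, s^2≡281, s^4≡309, s^8≡134
11 = 8 + 2 + 1, so s^11 ≡ 134·281·57 ≡ 43 (mod 371)
43 = H(m), so the signature checks out.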